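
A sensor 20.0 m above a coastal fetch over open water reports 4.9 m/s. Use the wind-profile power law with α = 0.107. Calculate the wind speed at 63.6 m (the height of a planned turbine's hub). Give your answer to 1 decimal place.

5.5 m/s

Power-law profile: V₂ = V₁ · (z₂/z₁)^α
V₂ = 4.9 × (63.6/20.0)^0.107 = 4.9 × (3.1800)^0.107
    = 4.9 × 1.1318 = 5.5457 m/s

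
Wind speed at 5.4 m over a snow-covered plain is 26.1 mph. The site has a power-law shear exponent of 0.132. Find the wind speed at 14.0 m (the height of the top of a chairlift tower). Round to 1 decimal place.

Power-law profile: V₂ = V₁ · (z₂/z₁)^α
V₂ = 26.1 × (14.0/5.4)^0.132 = 26.1 × (2.5926)^0.132
    = 26.1 × 1.1340 = 29.5974 mph

29.6 mph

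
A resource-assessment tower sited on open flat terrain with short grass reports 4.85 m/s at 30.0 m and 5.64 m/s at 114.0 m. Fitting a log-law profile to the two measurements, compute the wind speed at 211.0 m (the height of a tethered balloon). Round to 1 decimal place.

Log law: V ∝ ln(z/z₀). From the pair, with r = V₁/V₂ = 0.85993,
ln z₀ = (ln z₁ − r·ln z₂)/(1 − r) = (3.4012 − 0.85993×4.7362)/0.14007 = -4.7947 → z₀ = 0.008274 m
V₃ = V₁ · ln(z₃/z₀)/ln(z₁/z₀) = 4.85 × 10.1466/8.1959 = 6.0043 m/s

6.0 m/s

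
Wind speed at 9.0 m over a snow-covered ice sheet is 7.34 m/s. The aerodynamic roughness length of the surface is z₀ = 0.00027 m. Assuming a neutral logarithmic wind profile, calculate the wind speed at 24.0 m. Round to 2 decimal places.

Log law: V(z) ∝ ln(z/z₀), so V₂/V₁ = ln(z₂/z₀) / ln(z₁/z₀).
ln(24.0/0.00027) = 11.3951, ln(9.0/0.00027) = 10.4143
V₂ = 7.34 × 11.3951/10.4143 = 7.34 × 1.0942 = 8.0313 m/s

8.03 m/s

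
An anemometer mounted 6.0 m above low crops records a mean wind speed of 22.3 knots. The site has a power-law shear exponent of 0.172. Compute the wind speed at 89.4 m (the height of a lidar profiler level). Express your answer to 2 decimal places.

35.49 knots

Power-law profile: V₂ = V₁ · (z₂/z₁)^α
V₂ = 22.3 × (89.4/6.0)^0.172 = 22.3 × (14.9000)^0.172
    = 22.3 × 1.5914 = 35.4889 knots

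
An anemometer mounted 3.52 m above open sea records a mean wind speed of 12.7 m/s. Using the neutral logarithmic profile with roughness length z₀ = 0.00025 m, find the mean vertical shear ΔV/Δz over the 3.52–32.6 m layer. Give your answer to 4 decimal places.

Log law: V₂ = V₁ · ln(z₂/z₀)/ln(z₁/z₀) = 12.7 × 11.7784/9.5525 = 15.6593 m/s
ΔV/Δz = (15.6593 − 12.7)/(32.6 − 3.52) = 2.9593/29.0800 = 0.10176 m/s/m

0.1018 m/s/m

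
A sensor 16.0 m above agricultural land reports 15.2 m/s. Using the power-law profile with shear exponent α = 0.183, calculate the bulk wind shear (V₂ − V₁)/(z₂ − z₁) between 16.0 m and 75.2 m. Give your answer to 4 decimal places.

0.0841 m/s/m

Power law: V₂ = V₁ · (z₂/z₁)^α = 15.2 × (4.7000)^0.183 = 20.1761 m/s
ΔV/Δz = (20.1761 − 15.2)/(75.2 − 16.0) = 4.9761/59.2000 = 0.08406 m/s/m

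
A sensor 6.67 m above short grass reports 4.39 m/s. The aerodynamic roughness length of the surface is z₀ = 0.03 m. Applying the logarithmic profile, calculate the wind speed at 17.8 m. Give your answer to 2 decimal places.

5.19 m/s

Log law: V(z) ∝ ln(z/z₀), so V₂/V₁ = ln(z₂/z₀) / ln(z₁/z₀).
ln(17.8/0.03) = 6.3858, ln(6.67/0.03) = 5.4042
V₂ = 4.39 × 6.3858/5.4042 = 4.39 × 1.1816 = 5.1874 m/s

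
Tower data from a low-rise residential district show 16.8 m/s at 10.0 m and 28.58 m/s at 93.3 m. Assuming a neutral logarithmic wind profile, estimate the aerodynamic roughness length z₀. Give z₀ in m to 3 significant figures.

z₀ ≈ 0.414 m

Log law: V(z) ∝ ln(z/z₀). With r = V₁/V₂ = 16.8/28.58 = 0.58782,
r · ln(z₂/z₀) = ln(z₁/z₀) ⇒ ln z₀ = (ln z₁ − r·ln z₂)/(1 − r)
ln z₀ = (2.30259 − 0.58782×4.53582) / 0.41218 = -0.8823
z₀ = exp(-0.8823) = 0.4138 m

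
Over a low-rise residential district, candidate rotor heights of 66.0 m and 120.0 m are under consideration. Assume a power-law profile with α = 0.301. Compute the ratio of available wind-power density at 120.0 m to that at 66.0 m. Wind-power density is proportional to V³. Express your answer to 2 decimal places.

1.72

Speed ratio: V_B/V_A = (z_B/z_A)^α = (120.0/66.0)^0.301 = (1.8182)^0.301 = 1.19716
Power-density ratio: P_B/P_A = (V_B/V_A)³ = (1.19716)³ = 1.71574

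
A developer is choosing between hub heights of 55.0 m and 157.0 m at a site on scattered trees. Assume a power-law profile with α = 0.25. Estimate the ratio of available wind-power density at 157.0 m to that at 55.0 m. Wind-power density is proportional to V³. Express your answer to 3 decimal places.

Speed ratio: V_B/V_A = (z_B/z_A)^α = (157.0/55.0)^0.25 = (2.8545)^0.25 = 1.29982
Power-density ratio: P_B/P_A = (V_B/V_A)³ = (1.29982)³ = 2.19610

2.196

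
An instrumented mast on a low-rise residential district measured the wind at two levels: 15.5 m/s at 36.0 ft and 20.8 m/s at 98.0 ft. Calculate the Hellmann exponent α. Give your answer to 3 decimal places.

Power law: V₂/V₁ = (z₂/z₁)^α ⇒ α = ln(V₂/V₁) / ln(z₂/z₁)
α = ln(20.8/15.5) / ln(98.0/36.0) = ln(1.3419) / ln(2.7222)
  = 0.29411 / 1.00145 = 0.29369

α ≈ 0.294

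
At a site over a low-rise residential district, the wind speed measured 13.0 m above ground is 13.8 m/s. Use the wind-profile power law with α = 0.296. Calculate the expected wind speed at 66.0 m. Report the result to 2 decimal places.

22.32 m/s

Power-law profile: V₂ = V₁ · (z₂/z₁)^α
V₂ = 13.8 × (66.0/13.0)^0.296 = 13.8 × (5.0769)^0.296
    = 13.8 × 1.6176 = 22.3222 m/s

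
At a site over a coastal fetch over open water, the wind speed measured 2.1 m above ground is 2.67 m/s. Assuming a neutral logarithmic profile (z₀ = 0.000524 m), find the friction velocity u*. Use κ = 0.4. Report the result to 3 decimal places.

Log law: V(z) = (u*/κ) · ln(z/z₀) ⇒ u* = κ · V / ln(z/z₀)
u* = 0.4 × 2.67 / ln(2.1/0.000524) = 0.4 × 2.67 / 8.2960
   = 1.0680 / 8.2960 = 0.1287 m/s

u* ≈ 0.129 m/s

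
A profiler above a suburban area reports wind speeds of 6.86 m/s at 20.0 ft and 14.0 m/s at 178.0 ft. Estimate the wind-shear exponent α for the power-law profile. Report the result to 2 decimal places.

α ≈ 0.33

Power law: V₂/V₁ = (z₂/z₁)^α ⇒ α = ln(V₂/V₁) / ln(z₂/z₁)
α = ln(14.0/6.86) / ln(178.0/20.0) = ln(2.0408) / ln(8.9000)
  = 0.71335 / 2.18605 = 0.32632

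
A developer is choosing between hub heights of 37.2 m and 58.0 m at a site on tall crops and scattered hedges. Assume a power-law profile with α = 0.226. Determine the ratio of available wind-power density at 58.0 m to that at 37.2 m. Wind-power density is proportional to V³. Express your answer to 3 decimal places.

1.351

Speed ratio: V_B/V_A = (z_B/z_A)^α = (58.0/37.2)^0.226 = (1.5591)^0.226 = 1.10558
Power-density ratio: P_B/P_A = (V_B/V_A)³ = (1.10558)³ = 1.35138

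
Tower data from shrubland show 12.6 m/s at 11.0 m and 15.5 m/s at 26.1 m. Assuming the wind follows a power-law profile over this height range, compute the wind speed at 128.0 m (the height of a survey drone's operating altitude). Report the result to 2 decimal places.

First find α: α = ln(V₂/V₁)/ln(z₂/z₁) = ln(15.5/12.6)/ln(26.1/11.0) = 0.20714/0.86404 = 0.2397
Extrapolate from 26.1 m to 128.0 m: V₃ = 15.5 × (128.0/26.1)^0.2397 = 15.5 × 1.4640 = 22.6928 m/s

22.69 m/s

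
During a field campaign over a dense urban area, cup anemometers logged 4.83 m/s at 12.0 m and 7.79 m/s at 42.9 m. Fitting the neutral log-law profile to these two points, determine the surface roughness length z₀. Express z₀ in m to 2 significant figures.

Log law: V(z) ∝ ln(z/z₀). With r = V₁/V₂ = 4.83/7.79 = 0.62003,
r · ln(z₂/z₀) = ln(z₁/z₀) ⇒ ln z₀ = (ln z₁ − r·ln z₂)/(1 − r)
ln z₀ = (2.48491 − 0.62003×3.75887) / 0.37997 = 0.4061
z₀ = exp(0.4061) = 1.501 m

z₀ ≈ 1.5 m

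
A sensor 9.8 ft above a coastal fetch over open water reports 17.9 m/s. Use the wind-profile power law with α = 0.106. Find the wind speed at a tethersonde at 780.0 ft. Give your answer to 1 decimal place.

28.5 m/s

Power-law profile: V₂ = V₁ · (z₂/z₁)^α
V₂ = 17.9 × (780.0/9.8)^0.106 = 17.9 × (79.5918)^0.106
    = 17.9 × 1.5903 = 28.4672 m/s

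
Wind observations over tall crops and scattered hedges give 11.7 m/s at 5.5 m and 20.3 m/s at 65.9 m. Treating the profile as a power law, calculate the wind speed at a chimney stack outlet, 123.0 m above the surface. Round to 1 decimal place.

23.3 m/s

First find α: α = ln(V₂/V₁)/ln(z₂/z₁) = ln(20.3/11.7)/ln(65.9/5.5) = 0.55103/2.48339 = 0.2219
Extrapolate from 65.9 m to 123.0 m: V₃ = 20.3 × (123.0/65.9)^0.2219 = 20.3 × 1.1485 = 23.3148 m/s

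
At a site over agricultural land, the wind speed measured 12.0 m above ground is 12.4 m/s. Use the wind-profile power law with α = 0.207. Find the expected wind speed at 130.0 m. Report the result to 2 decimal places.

20.31 m/s

Power-law profile: V₂ = V₁ · (z₂/z₁)^α
V₂ = 12.4 × (130.0/12.0)^0.207 = 12.4 × (10.8333)^0.207
    = 12.4 × 1.6376 = 20.3057 m/s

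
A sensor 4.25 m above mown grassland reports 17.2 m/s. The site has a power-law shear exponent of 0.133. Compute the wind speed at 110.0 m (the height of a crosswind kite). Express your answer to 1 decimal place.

Power-law profile: V₂ = V₁ · (z₂/z₁)^α
V₂ = 17.2 × (110.0/4.25)^0.133 = 17.2 × (25.8824)^0.133
    = 17.2 × 1.5415 = 26.5129 m/s

26.5 m/s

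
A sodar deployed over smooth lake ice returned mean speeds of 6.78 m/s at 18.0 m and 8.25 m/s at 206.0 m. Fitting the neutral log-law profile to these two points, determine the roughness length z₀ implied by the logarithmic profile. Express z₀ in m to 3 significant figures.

Log law: V(z) ∝ ln(z/z₀). With r = V₁/V₂ = 6.78/8.25 = 0.82182,
r · ln(z₂/z₀) = ln(z₁/z₀) ⇒ ln z₀ = (ln z₁ − r·ln z₂)/(1 − r)
ln z₀ = (2.89037 − 0.82182×5.32788) / 0.17818 = -8.3520
z₀ = exp(-8.3520) = 0.0002359 m

z₀ ≈ 0.000236 m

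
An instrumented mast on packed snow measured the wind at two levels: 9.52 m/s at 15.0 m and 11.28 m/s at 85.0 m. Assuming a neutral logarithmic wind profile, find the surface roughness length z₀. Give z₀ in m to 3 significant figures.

Log law: V(z) ∝ ln(z/z₀). With r = V₁/V₂ = 9.52/11.28 = 0.84397,
r · ln(z₂/z₀) = ln(z₁/z₀) ⇒ ln z₀ = (ln z₁ − r·ln z₂)/(1 − r)
ln z₀ = (2.70805 − 0.84397×4.44265) / 0.15603 = -6.6746
z₀ = exp(-6.6746) = 0.001263 m

z₀ ≈ 0.00126 m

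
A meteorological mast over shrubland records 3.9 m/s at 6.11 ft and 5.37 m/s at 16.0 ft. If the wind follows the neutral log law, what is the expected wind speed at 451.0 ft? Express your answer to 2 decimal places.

10.47 m/s

Log law: V ∝ ln(z/z₀). From the pair, with r = V₁/V₂ = 0.72626,
ln z₀ = (ln z₁ − r·ln z₂)/(1 − r) = (1.8099 − 0.72626×2.7726)/0.27374 = -0.7441 → z₀ = 0.4752 ft
V₃ = V₁ · ln(z₃/z₀)/ln(z₁/z₀) = 3.9 × 6.8555/2.5540 = 10.4685 m/s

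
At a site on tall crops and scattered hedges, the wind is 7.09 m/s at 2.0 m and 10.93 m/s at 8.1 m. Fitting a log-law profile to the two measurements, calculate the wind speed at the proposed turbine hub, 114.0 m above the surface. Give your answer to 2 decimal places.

18.19 m/s

Log law: V ∝ ln(z/z₀). From the pair, with r = V₁/V₂ = 0.64867,
ln z₀ = (ln z₁ − r·ln z₂)/(1 − r) = (0.6931 − 0.64867×2.0919)/0.35133 = -1.8894 → z₀ = 0.1512 m
V₃ = V₁ · ln(z₃/z₀)/ln(z₁/z₀) = 7.09 × 6.6256/2.5825 = 18.1897 m/s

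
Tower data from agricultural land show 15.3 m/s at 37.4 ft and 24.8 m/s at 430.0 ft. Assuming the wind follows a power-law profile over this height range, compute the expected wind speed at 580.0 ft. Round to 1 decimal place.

26.3 m/s

First find α: α = ln(V₂/V₁)/ln(z₂/z₁) = ln(24.8/15.3)/ln(430.0/37.4) = 0.48299/2.44211 = 0.1978
Extrapolate from 430.0 ft to 580.0 ft: V₃ = 24.8 × (580.0/430.0)^0.1978 = 24.8 × 1.0610 = 26.3120 m/s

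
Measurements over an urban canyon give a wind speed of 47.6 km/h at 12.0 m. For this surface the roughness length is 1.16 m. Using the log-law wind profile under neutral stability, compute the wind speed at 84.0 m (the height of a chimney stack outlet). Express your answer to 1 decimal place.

Log law: V(z) ∝ ln(z/z₀), so V₂/V₁ = ln(z₂/z₀) / ln(z₁/z₀).
ln(84.0/1.16) = 4.2824, ln(12.0/1.16) = 2.3365
V₂ = 47.6 × 4.2824/2.3365 = 47.6 × 1.8328 = 87.2430 km/h

87.2 km/h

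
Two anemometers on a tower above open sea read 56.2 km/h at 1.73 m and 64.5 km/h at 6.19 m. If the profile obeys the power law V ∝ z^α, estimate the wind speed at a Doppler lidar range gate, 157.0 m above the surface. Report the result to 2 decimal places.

First find α: α = ln(V₂/V₁)/ln(z₂/z₁) = ln(64.5/56.2)/ln(6.19/1.73) = 0.13775/1.27481 = 0.1081
Extrapolate from 6.19 m to 157.0 m: V₃ = 64.5 × (157.0/6.19)^0.1081 = 64.5 × 1.4182 = 91.4724 km/h

91.47 km/h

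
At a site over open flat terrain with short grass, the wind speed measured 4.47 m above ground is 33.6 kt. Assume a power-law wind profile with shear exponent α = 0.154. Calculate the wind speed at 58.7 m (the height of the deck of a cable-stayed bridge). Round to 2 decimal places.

Power-law profile: V₂ = V₁ · (z₂/z₁)^α
V₂ = 33.6 × (58.7/4.47)^0.154 = 33.6 × (13.1320)^0.154
    = 33.6 × 1.4867 = 49.9531 kt

49.95 kt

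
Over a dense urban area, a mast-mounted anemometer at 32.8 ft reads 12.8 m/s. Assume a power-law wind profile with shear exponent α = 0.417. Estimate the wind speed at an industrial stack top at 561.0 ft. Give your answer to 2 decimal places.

41.82 m/s

Power-law profile: V₂ = V₁ · (z₂/z₁)^α
V₂ = 12.8 × (561.0/32.8)^0.417 = 12.8 × (17.1037)^0.417
    = 12.8 × 3.2674 = 41.8223 m/s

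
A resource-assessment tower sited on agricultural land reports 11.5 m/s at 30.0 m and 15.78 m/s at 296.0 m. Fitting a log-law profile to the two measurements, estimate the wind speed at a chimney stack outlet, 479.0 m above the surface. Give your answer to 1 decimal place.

Log law: V ∝ ln(z/z₀). From the pair, with r = V₁/V₂ = 0.72877,
ln z₀ = (ln z₁ − r·ln z₂)/(1 − r) = (3.4012 − 0.72877×5.6904)/0.27123 = -2.7496 → z₀ = 0.06395 m
V₃ = V₁ · ln(z₃/z₀)/ln(z₁/z₀) = 11.5 × 8.9213/6.1508 = 16.6800 m/s

16.7 m/s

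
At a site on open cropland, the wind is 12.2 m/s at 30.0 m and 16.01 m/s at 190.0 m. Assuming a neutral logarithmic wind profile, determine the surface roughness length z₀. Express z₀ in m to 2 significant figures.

Log law: V(z) ∝ ln(z/z₀). With r = V₁/V₂ = 12.2/16.01 = 0.76202,
r · ln(z₂/z₀) = ln(z₁/z₀) ⇒ ln z₀ = (ln z₁ − r·ln z₂)/(1 − r)
ln z₀ = (3.40120 − 0.76202×5.24702) / 0.23798 = -2.5093
z₀ = exp(-2.5093) = 0.08132 m

z₀ ≈ 0.081 m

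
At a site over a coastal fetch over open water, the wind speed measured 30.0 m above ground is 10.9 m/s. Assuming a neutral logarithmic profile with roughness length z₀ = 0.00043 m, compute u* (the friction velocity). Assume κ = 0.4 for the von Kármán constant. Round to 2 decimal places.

Log law: V(z) = (u*/κ) · ln(z/z₀) ⇒ u* = κ · V / ln(z/z₀)
u* = 0.4 × 10.9 / ln(30.0/0.00043) = 0.4 × 10.9 / 11.1529
   = 4.3600 / 11.1529 = 0.3909 m/s

u* ≈ 0.39 m/s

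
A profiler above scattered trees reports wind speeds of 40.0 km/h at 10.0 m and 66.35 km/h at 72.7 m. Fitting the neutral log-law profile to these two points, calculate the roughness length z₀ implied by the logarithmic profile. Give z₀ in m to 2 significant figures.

z₀ ≈ 0.49 m

Log law: V(z) ∝ ln(z/z₀). With r = V₁/V₂ = 40.0/66.35 = 0.60286,
r · ln(z₂/z₀) = ln(z₁/z₀) ⇒ ln z₀ = (ln z₁ − r·ln z₂)/(1 − r)
ln z₀ = (2.30259 − 0.60286×4.28634) / 0.39714 = -0.7088
z₀ = exp(-0.7088) = 0.4922 m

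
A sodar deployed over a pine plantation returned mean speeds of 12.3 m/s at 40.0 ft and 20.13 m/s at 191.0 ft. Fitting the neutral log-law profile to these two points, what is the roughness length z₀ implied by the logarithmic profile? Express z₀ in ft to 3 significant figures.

z₀ ≈ 3.43 ft

Log law: V(z) ∝ ln(z/z₀). With r = V₁/V₂ = 12.3/20.13 = 0.61103,
r · ln(z₂/z₀) = ln(z₁/z₀) ⇒ ln z₀ = (ln z₁ − r·ln z₂)/(1 − r)
ln z₀ = (3.68888 − 0.61103×5.25227) / 0.38897 = 1.2330
z₀ = exp(1.2330) = 3.431 ft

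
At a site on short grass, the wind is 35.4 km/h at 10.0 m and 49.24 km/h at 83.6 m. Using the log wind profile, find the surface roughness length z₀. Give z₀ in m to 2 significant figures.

Log law: V(z) ∝ ln(z/z₀). With r = V₁/V₂ = 35.4/49.24 = 0.71893,
r · ln(z₂/z₀) = ln(z₁/z₀) ⇒ ln z₀ = (ln z₁ − r·ln z₂)/(1 − r)
ln z₀ = (2.30259 − 0.71893×4.42604) / 0.28107 = -3.1288
z₀ = exp(-3.1288) = 0.04377 m

z₀ ≈ 0.044 m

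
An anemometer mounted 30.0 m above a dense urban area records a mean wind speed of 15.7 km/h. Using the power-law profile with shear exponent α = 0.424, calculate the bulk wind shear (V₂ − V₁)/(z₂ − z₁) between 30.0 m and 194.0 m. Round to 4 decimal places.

Power law: V₂ = V₁ · (z₂/z₁)^α = 15.7 × (6.4667)^0.424 = 34.6440 km/h
ΔV/Δz = (34.6440 − 15.7)/(194.0 − 30.0) = 18.9440/164.0000 = 0.11551 km/h/m

0.1155 km/h/m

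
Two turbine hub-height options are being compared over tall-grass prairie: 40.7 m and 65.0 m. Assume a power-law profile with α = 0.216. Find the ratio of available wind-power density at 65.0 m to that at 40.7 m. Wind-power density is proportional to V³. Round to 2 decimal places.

Speed ratio: V_B/V_A = (z_B/z_A)^α = (65.0/40.7)^0.216 = (1.5971)^0.216 = 1.10641
Power-density ratio: P_B/P_A = (V_B/V_A)³ = (1.10641)³ = 1.35441

1.35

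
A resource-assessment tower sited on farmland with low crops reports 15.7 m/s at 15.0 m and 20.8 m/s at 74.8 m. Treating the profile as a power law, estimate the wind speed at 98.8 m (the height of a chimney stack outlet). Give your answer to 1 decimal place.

First find α: α = ln(V₂/V₁)/ln(z₂/z₁) = ln(20.8/15.7)/ln(74.8/15.0) = 0.28129/1.60677 = 0.1751
Extrapolate from 74.8 m to 98.8 m: V₃ = 20.8 × (98.8/74.8)^0.1751 = 20.8 × 1.0499 = 21.8384 m/s

21.8 m/s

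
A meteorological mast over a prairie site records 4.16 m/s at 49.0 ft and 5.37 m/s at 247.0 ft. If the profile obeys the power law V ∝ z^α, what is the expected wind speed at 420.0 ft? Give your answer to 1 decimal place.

5.8 m/s

First find α: α = ln(V₂/V₁)/ln(z₂/z₁) = ln(5.37/4.16)/ln(247.0/49.0) = 0.25531/1.61757 = 0.1578
Extrapolate from 247.0 ft to 420.0 ft: V₃ = 5.37 × (420.0/247.0)^0.1578 = 5.37 × 1.0874 = 5.8393 m/s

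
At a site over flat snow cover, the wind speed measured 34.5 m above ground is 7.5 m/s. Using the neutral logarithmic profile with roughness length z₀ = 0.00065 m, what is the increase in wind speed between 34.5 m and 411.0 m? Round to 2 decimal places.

1.71 m/s

Log law: V₂ = V₁ · ln(z₂/z₀)/ln(z₁/z₀) = 7.5 × 13.3571/10.8795 = 9.2080 m/s
ΔV = 9.2080 − 7.5 = 1.7080 m/s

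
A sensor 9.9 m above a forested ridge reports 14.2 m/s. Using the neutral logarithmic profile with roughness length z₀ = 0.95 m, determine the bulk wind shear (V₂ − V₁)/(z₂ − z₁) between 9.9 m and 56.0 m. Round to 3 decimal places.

Log law: V₂ = V₁ · ln(z₂/z₀)/ln(z₁/z₀) = 14.2 × 4.0766/2.3438 = 24.6982 m/s
ΔV/Δz = (24.6982 − 14.2)/(56.0 − 9.9) = 10.4982/46.1000 = 0.22773 m/s/m

0.228 m/s/m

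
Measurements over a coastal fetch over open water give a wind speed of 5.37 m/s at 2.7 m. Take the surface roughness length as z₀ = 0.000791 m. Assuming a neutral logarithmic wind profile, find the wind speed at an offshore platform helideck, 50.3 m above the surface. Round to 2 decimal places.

Log law: V(z) ∝ ln(z/z₀), so V₂/V₁ = ln(z₂/z₀) / ln(z₁/z₀).
ln(50.3/0.000791) = 11.0602, ln(2.7/0.000791) = 8.1355
V₂ = 5.37 × 11.0602/8.1355 = 5.37 × 1.3595 = 7.3006 m/s

7.30 m/s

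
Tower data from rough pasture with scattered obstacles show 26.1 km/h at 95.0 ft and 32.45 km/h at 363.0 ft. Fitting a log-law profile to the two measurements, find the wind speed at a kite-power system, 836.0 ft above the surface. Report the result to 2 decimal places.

Log law: V ∝ ln(z/z₀). From the pair, with r = V₁/V₂ = 0.80431,
ln z₀ = (ln z₁ − r·ln z₂)/(1 − r) = (4.5539 − 0.80431×5.8944)/0.19569 = -0.9560 → z₀ = 0.3844 ft
V₃ = V₁ · ln(z₃/z₀)/ln(z₁/z₀) = 26.1 × 7.6846/5.5099 = 36.4017 km/h

36.40 km/h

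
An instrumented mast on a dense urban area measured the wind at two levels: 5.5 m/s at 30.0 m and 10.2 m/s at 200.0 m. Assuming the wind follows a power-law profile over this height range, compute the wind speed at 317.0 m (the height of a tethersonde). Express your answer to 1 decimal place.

11.9 m/s

First find α: α = ln(V₂/V₁)/ln(z₂/z₁) = ln(10.2/5.5)/ln(200.0/30.0) = 0.61764/1.89712 = 0.3256
Extrapolate from 200.0 m to 317.0 m: V₃ = 10.2 × (317.0/200.0)^0.3256 = 10.2 × 1.1618 = 11.8501 m/s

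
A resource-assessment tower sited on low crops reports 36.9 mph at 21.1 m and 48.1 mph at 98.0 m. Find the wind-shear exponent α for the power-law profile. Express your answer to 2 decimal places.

Power law: V₂/V₁ = (z₂/z₁)^α ⇒ α = ln(V₂/V₁) / ln(z₂/z₁)
α = ln(48.1/36.9) / ln(98.0/21.1) = ln(1.3035) / ln(4.6445)
  = 0.26507 / 1.53569 = 0.17261

α ≈ 0.17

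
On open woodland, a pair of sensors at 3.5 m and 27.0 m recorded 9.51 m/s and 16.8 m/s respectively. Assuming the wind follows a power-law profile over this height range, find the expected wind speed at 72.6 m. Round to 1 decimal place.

First find α: α = ln(V₂/V₁)/ln(z₂/z₁) = ln(16.8/9.51)/ln(27.0/3.5) = 0.56904/2.04307 = 0.2785
Extrapolate from 27.0 m to 72.6 m: V₃ = 16.8 × (72.6/27.0)^0.2785 = 16.8 × 1.3172 = 22.1286 m/s

22.1 m/s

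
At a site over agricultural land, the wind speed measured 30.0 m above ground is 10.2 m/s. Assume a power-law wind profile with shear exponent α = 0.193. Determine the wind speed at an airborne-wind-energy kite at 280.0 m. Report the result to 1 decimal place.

Power-law profile: V₂ = V₁ · (z₂/z₁)^α
V₂ = 10.2 × (280.0/30.0)^0.193 = 10.2 × (9.3333)^0.193
    = 10.2 × 1.5389 = 15.6970 m/s

15.7 m/s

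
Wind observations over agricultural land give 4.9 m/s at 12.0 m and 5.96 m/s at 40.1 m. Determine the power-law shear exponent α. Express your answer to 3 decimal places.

α ≈ 0.162

Power law: V₂/V₁ = (z₂/z₁)^α ⇒ α = ln(V₂/V₁) / ln(z₂/z₁)
α = ln(5.96/4.9) / ln(40.1/12.0) = ln(1.2163) / ln(3.3417)
  = 0.19584 / 1.20647 = 0.16232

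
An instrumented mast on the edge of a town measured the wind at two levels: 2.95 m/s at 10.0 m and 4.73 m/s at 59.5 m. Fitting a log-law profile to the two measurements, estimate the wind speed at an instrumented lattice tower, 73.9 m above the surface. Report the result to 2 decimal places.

4.95 m/s

Log law: V ∝ ln(z/z₀). From the pair, with r = V₁/V₂ = 0.62368,
ln z₀ = (ln z₁ − r·ln z₂)/(1 − r) = (2.3026 − 0.62368×4.0860)/0.37632 = -0.6530 → z₀ = 0.5205 m
V₃ = V₁ · ln(z₃/z₀)/ln(z₁/z₀) = 2.95 × 4.9557/2.9556 = 4.9463 m/s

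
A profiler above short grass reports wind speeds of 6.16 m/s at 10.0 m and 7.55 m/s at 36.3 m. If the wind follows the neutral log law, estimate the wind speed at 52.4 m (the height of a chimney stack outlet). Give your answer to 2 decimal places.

7.95 m/s

Log law: V ∝ ln(z/z₀). From the pair, with r = V₁/V₂ = 0.81589,
ln z₀ = (ln z₁ − r·ln z₂)/(1 − r) = (2.3026 − 0.81589×3.5918)/0.18411 = -3.4108 → z₀ = 0.03301 m
V₃ = V₁ · ln(z₃/z₀)/ln(z₁/z₀) = 6.16 × 7.3698/5.7134 = 7.9458 m/s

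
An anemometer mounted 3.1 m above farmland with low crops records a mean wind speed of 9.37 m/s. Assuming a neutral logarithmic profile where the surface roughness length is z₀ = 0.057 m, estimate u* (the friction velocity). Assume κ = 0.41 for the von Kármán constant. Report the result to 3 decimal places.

u* ≈ 0.961 m/s

Log law: V(z) = (u*/κ) · ln(z/z₀) ⇒ u* = κ · V / ln(z/z₀)
u* = 0.41 × 9.37 / ln(3.1/0.057) = 0.41 × 9.37 / 3.9961
   = 3.8417 / 3.9961 = 0.9614 m/s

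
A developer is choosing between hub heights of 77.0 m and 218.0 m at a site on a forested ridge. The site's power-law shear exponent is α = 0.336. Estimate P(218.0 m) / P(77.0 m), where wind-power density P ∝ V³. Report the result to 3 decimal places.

2.855

Speed ratio: V_B/V_A = (z_B/z_A)^α = (218.0/77.0)^0.336 = (2.8312)^0.336 = 1.41860
Power-density ratio: P_B/P_A = (V_B/V_A)³ = (1.41860)³ = 2.85484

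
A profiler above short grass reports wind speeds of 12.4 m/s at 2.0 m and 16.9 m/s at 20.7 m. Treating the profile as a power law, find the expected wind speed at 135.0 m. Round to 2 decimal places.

21.67 m/s

First find α: α = ln(V₂/V₁)/ln(z₂/z₁) = ln(16.9/12.4)/ln(20.7/2.0) = 0.30962/2.33699 = 0.1325
Extrapolate from 20.7 m to 135.0 m: V₃ = 16.9 × (135.0/20.7)^0.1325 = 16.9 × 1.2820 = 21.6660 m/s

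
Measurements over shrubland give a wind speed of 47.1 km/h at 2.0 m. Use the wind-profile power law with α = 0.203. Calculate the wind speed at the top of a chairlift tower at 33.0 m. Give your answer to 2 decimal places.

83.21 km/h

Power-law profile: V₂ = V₁ · (z₂/z₁)^α
V₂ = 47.1 × (33.0/2.0)^0.203 = 47.1 × (16.5000)^0.203
    = 47.1 × 1.7666 = 83.2090 km/h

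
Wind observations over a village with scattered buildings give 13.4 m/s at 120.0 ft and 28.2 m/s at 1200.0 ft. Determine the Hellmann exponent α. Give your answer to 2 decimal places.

Power law: V₂/V₁ = (z₂/z₁)^α ⇒ α = ln(V₂/V₁) / ln(z₂/z₁)
α = ln(28.2/13.4) / ln(1200.0/120.0) = ln(2.1045) / ln(10.0000)
  = 0.74407 / 2.30259 = 0.32314

α ≈ 0.32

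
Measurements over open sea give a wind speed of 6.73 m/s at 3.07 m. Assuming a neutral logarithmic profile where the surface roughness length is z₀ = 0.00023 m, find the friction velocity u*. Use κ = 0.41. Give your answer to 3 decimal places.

Log law: V(z) = (u*/κ) · ln(z/z₀) ⇒ u* = κ · V / ln(z/z₀)
u* = 0.41 × 6.73 / ln(3.07/0.00023) = 0.41 × 6.73 / 9.4991
   = 2.7593 / 9.4991 = 0.2905 m/s

u* ≈ 0.290 m/s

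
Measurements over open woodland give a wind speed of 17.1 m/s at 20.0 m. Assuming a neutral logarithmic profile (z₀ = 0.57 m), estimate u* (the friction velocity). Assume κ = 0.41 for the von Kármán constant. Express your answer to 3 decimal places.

u* ≈ 1.971 m/s

Log law: V(z) = (u*/κ) · ln(z/z₀) ⇒ u* = κ · V / ln(z/z₀)
u* = 0.41 × 17.1 / ln(20.0/0.57) = 0.41 × 17.1 / 3.5579
   = 7.0110 / 3.5579 = 1.9706 m/s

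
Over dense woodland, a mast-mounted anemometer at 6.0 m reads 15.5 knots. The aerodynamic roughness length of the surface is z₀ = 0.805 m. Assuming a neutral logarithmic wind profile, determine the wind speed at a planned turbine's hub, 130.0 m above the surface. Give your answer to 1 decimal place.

Log law: V(z) ∝ ln(z/z₀), so V₂/V₁ = ln(z₂/z₀) / ln(z₁/z₀).
ln(130.0/0.805) = 5.0844, ln(6.0/0.805) = 2.0087
V₂ = 15.5 × 5.0844/2.0087 = 15.5 × 2.5312 = 39.2343 knots

39.2 knots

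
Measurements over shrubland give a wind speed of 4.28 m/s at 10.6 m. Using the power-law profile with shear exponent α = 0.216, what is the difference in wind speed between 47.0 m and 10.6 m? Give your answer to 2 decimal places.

Power law: V₂ = V₁ · (z₂/z₁)^α = 4.28 × (4.4340)^0.216 = 5.9041 m/s
ΔV = 5.9041 − 4.28 = 1.6241 m/s

1.62 m/s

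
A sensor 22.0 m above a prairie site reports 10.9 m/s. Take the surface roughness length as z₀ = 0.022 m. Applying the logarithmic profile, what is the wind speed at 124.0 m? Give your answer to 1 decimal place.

Log law: V(z) ∝ ln(z/z₀), so V₂/V₁ = ln(z₂/z₀) / ln(z₁/z₀).
ln(124.0/0.022) = 8.6370, ln(22.0/0.022) = 6.9078
V₂ = 10.9 × 8.6370/6.9078 = 10.9 × 1.2503 = 13.6286 m/s

13.6 m/s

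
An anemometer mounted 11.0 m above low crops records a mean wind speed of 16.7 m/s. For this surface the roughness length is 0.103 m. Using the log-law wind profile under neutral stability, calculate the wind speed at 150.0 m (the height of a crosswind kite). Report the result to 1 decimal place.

26.0 m/s

Log law: V(z) ∝ ln(z/z₀), so V₂/V₁ = ln(z₂/z₀) / ln(z₁/z₀).
ln(150.0/0.103) = 7.2837, ln(11.0/0.103) = 4.6709
V₂ = 16.7 × 7.2837/4.6709 = 16.7 × 1.5594 = 26.0414 m/s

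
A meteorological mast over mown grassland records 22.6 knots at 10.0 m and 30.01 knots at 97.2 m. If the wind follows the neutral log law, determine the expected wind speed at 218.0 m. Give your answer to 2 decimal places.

Log law: V ∝ ln(z/z₀). From the pair, with r = V₁/V₂ = 0.75308,
ln z₀ = (ln z₁ − r·ln z₂)/(1 − r) = (2.3026 − 0.75308×4.5768)/0.24692 = -4.6335 → z₀ = 0.009720 m
V₃ = V₁ · ln(z₃/z₀)/ln(z₁/z₀) = 22.6 × 10.0180/6.9361 = 32.6418 knots

32.64 knots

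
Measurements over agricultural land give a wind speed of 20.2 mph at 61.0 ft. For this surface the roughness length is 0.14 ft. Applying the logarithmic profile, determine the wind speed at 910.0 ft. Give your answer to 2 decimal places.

Log law: V(z) ∝ ln(z/z₀), so V₂/V₁ = ln(z₂/z₀) / ln(z₁/z₀).
ln(910.0/0.14) = 8.7796, ln(61.0/0.14) = 6.0770
V₂ = 20.2 × 8.7796/6.0770 = 20.2 × 1.4447 = 29.1834 mph

29.18 mph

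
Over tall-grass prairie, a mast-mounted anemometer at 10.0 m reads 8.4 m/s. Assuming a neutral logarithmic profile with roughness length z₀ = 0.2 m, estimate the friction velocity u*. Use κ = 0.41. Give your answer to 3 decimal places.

u* ≈ 0.880 m/s

Log law: V(z) = (u*/κ) · ln(z/z₀) ⇒ u* = κ · V / ln(z/z₀)
u* = 0.41 × 8.4 / ln(10.0/0.2) = 0.41 × 8.4 / 3.9120
   = 3.4440 / 3.9120 = 0.8804 m/s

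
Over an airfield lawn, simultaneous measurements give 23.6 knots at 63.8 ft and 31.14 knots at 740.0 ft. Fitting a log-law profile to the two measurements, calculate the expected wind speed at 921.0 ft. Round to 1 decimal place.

Log law: V ∝ ln(z/z₀). From the pair, with r = V₁/V₂ = 0.75787,
ln z₀ = (ln z₁ − r·ln z₂)/(1 − r) = (4.1558 − 0.75787×6.6067)/0.24213 = -3.5155 → z₀ = 0.02973 ft
V₃ = V₁ · ln(z₃/z₀)/ln(z₁/z₀) = 23.6 × 10.3409/7.6712 = 31.8132 knots

31.8 knots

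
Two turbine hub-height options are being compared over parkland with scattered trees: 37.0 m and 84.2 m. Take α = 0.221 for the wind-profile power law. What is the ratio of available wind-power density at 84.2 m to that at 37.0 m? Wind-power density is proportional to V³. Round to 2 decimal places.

1.72

Speed ratio: V_B/V_A = (z_B/z_A)^α = (84.2/37.0)^0.221 = (2.2757)^0.221 = 1.19928
Power-density ratio: P_B/P_A = (V_B/V_A)³ = (1.19928)³ = 1.72490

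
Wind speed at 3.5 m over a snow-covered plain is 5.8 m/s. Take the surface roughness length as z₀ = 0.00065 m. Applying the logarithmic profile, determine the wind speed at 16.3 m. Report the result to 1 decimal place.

6.8 m/s

Log law: V(z) ∝ ln(z/z₀), so V₂/V₁ = ln(z₂/z₀) / ln(z₁/z₀).
ln(16.3/0.00065) = 10.1297, ln(3.5/0.00065) = 8.5913
V₂ = 5.8 × 10.1297/8.5913 = 5.8 × 1.1791 = 6.8386 m/s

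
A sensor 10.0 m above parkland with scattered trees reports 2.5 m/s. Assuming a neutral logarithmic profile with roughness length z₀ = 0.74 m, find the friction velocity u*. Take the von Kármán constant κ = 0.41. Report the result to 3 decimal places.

Log law: V(z) = (u*/κ) · ln(z/z₀) ⇒ u* = κ · V / ln(z/z₀)
u* = 0.41 × 2.5 / ln(10.0/0.74) = 0.41 × 2.5 / 2.6037
   = 1.0250 / 2.6037 = 0.3937 m/s

u* ≈ 0.394 m/s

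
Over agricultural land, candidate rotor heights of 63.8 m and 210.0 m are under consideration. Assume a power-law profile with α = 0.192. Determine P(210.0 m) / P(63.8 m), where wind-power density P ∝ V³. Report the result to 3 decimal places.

1.986

Speed ratio: V_B/V_A = (z_B/z_A)^α = (210.0/63.8)^0.192 = (3.2915)^0.192 = 1.25702
Power-density ratio: P_B/P_A = (V_B/V_A)³ = (1.25702)³ = 1.98619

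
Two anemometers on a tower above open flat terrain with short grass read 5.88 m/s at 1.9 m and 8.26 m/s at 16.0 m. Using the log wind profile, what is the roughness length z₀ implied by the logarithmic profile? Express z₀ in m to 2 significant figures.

Log law: V(z) ∝ ln(z/z₀). With r = V₁/V₂ = 5.88/8.26 = 0.71186,
r · ln(z₂/z₀) = ln(z₁/z₀) ⇒ ln z₀ = (ln z₁ − r·ln z₂)/(1 − r)
ln z₀ = (0.64185 − 0.71186×2.77259) / 0.28814 = -4.6223
z₀ = exp(-4.6223) = 0.009830 m

z₀ ≈ 0.0098 m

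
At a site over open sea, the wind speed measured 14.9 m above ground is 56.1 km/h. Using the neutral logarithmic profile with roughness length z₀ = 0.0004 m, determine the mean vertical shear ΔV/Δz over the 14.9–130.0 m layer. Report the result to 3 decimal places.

0.100 km/h/m

Log law: V₂ = V₁ · ln(z₂/z₀)/ln(z₁/z₀) = 56.1 × 12.6916/10.5254 = 67.6456 km/h
ΔV/Δz = (67.6456 − 56.1)/(130.0 − 14.9) = 11.5456/115.1000 = 0.10031 km/h/m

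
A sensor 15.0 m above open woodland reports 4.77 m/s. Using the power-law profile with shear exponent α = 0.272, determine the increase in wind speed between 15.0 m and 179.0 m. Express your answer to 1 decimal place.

4.6 m/s

Power law: V₂ = V₁ · (z₂/z₁)^α = 4.77 × (11.9333)^0.272 = 9.3626 m/s
ΔV = 9.3626 − 4.77 = 4.5926 m/s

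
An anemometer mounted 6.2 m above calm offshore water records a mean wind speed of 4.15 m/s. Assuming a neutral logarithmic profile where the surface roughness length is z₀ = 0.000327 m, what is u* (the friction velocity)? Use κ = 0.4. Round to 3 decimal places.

Log law: V(z) = (u*/κ) · ln(z/z₀) ⇒ u* = κ · V / ln(z/z₀)
u* = 0.4 × 4.15 / ln(6.2/0.000327) = 0.4 × 4.15 / 9.8501
   = 1.6600 / 9.8501 = 0.1685 m/s

u* ≈ 0.169 m/s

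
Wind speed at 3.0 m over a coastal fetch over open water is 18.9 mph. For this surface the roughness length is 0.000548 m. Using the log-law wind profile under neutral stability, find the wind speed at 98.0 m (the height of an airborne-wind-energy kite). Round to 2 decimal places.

Log law: V(z) ∝ ln(z/z₀), so V₂/V₁ = ln(z₂/z₀) / ln(z₁/z₀).
ln(98.0/0.000548) = 12.0942, ln(3.0/0.000548) = 8.6078
V₂ = 18.9 × 12.0942/8.6078 = 18.9 × 1.4050 = 26.5549 mph

26.55 mph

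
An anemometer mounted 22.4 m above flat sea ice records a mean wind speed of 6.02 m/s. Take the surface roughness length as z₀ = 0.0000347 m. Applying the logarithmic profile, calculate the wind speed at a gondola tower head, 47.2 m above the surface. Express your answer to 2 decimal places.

Log law: V(z) ∝ ln(z/z₀), so V₂/V₁ = ln(z₂/z₀) / ln(z₁/z₀).
ln(47.2/0.0000347) = 14.1232, ln(22.4/0.0000347) = 13.3778
V₂ = 6.02 × 14.1232/13.3778 = 6.02 × 1.0557 = 6.3554 m/s

6.36 m/s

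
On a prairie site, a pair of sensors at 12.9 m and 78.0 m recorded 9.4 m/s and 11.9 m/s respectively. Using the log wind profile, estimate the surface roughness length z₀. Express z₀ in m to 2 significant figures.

Log law: V(z) ∝ ln(z/z₀). With r = V₁/V₂ = 9.4/11.9 = 0.78992,
r · ln(z₂/z₀) = ln(z₁/z₀) ⇒ ln z₀ = (ln z₁ − r·ln z₂)/(1 − r)
ln z₀ = (2.55723 − 0.78992×4.35671) / 0.21008 = -4.2088
z₀ = exp(-4.2088) = 0.01486 m

z₀ ≈ 0.015 m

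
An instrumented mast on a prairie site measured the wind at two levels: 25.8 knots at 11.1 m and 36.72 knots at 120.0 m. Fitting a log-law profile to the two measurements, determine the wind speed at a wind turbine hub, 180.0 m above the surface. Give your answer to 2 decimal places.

38.58 knots

Log law: V ∝ ln(z/z₀). From the pair, with r = V₁/V₂ = 0.70261,
ln z₀ = (ln z₁ − r·ln z₂)/(1 − r) = (2.4069 − 0.70261×4.7875)/0.29739 = -3.2174 → z₀ = 0.04006 m
V₃ = V₁ · ln(z₃/z₀)/ln(z₁/z₀) = 25.8 × 8.4104/5.6244 = 38.5799 knots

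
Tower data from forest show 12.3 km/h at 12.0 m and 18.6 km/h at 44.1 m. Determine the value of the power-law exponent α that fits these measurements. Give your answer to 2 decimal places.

α ≈ 0.32

Power law: V₂/V₁ = (z₂/z₁)^α ⇒ α = ln(V₂/V₁) / ln(z₂/z₁)
α = ln(18.6/12.3) / ln(44.1/12.0) = ln(1.5122) / ln(3.6750)
  = 0.41356 / 1.30155 = 0.31775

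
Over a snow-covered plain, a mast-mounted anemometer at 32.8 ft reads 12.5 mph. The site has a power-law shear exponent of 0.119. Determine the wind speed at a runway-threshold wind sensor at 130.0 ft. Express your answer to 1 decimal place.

14.7 mph

Power-law profile: V₂ = V₁ · (z₂/z₁)^α
V₂ = 12.5 × (130.0/32.8)^0.119 = 12.5 × (3.9634)^0.119
    = 12.5 × 1.1781 = 14.7258 mph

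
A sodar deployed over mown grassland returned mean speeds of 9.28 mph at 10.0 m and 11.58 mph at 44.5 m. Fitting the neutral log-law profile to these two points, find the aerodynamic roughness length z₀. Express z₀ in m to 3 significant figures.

z₀ ≈ 0.0242 m

Log law: V(z) ∝ ln(z/z₀). With r = V₁/V₂ = 9.28/11.58 = 0.80138,
r · ln(z₂/z₀) = ln(z₁/z₀) ⇒ ln z₀ = (ln z₁ − r·ln z₂)/(1 − r)
ln z₀ = (2.30259 − 0.80138×3.79549) / 0.19862 = -3.7210
z₀ = exp(-3.7210) = 0.02421 m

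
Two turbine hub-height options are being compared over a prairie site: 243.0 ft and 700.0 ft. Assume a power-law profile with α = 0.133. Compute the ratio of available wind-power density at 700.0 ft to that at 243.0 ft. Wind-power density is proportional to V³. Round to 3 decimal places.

Speed ratio: V_B/V_A = (z_B/z_A)^α = (700.0/243.0)^0.133 = (2.8807)^0.133 = 1.15110
Power-density ratio: P_B/P_A = (V_B/V_A)³ = (1.15110)³ = 1.52524

1.525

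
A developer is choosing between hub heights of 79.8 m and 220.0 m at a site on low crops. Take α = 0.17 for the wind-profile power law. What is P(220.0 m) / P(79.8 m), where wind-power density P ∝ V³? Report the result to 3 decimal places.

1.677

Speed ratio: V_B/V_A = (z_B/z_A)^α = (220.0/79.8)^0.17 = (2.7569)^0.17 = 1.18815
Power-density ratio: P_B/P_A = (V_B/V_A)³ = (1.18815)³ = 1.67731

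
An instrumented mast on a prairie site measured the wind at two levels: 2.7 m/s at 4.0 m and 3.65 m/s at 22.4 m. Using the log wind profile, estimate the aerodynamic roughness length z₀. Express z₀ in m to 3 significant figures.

z₀ ≈ 0.0299 m

Log law: V(z) ∝ ln(z/z₀). With r = V₁/V₂ = 2.7/3.65 = 0.73973,
r · ln(z₂/z₀) = ln(z₁/z₀) ⇒ ln z₀ = (ln z₁ − r·ln z₂)/(1 − r)
ln z₀ = (1.38629 − 0.73973×3.10906) / 0.26027 = -3.5100
z₀ = exp(-3.5100) = 0.02990 m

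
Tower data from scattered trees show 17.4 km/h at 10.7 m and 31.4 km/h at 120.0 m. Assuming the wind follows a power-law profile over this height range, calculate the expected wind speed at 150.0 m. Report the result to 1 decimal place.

First find α: α = ln(V₂/V₁)/ln(z₂/z₁) = ln(31.4/17.4)/ln(120.0/10.7) = 0.59034/2.41725 = 0.2442
Extrapolate from 120.0 m to 150.0 m: V₃ = 31.4 × (150.0/120.0)^0.2442 = 31.4 × 1.0560 = 33.1587 km/h

33.2 km/h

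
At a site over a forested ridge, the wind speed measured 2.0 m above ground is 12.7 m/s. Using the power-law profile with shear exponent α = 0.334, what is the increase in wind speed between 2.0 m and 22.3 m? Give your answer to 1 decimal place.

15.7 m/s

Power law: V₂ = V₁ · (z₂/z₁)^α = 12.7 × (11.1500)^0.334 = 28.4180 m/s
ΔV = 28.4180 − 12.7 = 15.7180 m/s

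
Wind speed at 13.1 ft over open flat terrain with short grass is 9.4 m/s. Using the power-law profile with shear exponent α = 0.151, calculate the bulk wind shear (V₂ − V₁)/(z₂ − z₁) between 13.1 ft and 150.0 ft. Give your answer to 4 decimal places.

0.0306 m/s/ft

Power law: V₂ = V₁ · (z₂/z₁)^α = 9.4 × (11.4504)^0.151 = 13.5834 m/s
ΔV/Δz = (13.5834 − 9.4)/(150.0 − 13.1) = 4.1834/136.9000 = 0.03056 m/s/ft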